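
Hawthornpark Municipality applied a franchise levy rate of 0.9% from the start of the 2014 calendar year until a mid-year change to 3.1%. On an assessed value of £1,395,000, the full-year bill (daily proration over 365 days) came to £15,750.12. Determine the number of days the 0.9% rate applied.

327 days

Let d = days at the first rate; then 365 − d days at the second rate.
£1,395,000 × [0.9%·d + 3.1%·(365−d)] / 365 = £15,750.12
Solving gives d = 327, so the new rate took effect on 24 November 2014.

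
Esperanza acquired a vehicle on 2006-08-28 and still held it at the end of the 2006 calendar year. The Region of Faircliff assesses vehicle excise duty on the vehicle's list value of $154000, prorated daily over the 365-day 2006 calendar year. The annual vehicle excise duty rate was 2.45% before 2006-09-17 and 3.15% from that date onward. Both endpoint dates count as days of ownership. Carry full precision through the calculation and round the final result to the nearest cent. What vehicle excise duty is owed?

$1615.52

2006-08-28 to 2006-09-16: 20 days at 2.45% → $154000 × 2.45% × 20/365 = $206.7397
2006-09-17 to 2006-12-31: 106 days at 3.15% → $154000 × 3.15% × 106/365 = $1408.7836
Total = $1615.5233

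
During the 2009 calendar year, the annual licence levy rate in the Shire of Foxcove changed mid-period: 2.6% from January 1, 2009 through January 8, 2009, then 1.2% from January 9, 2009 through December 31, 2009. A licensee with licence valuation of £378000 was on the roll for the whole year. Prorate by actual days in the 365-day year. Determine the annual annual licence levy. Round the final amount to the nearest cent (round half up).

£4651.99

January 1 – January 8, 2009: 8 days at 2.6% → £378000 × 2.6% × 8/365 = £215.4082
January 9 – December 31, 2009: 357 days at 1.2% → £378000 × 1.2% × 357/365 = £4436.5808
Total = £4651.9890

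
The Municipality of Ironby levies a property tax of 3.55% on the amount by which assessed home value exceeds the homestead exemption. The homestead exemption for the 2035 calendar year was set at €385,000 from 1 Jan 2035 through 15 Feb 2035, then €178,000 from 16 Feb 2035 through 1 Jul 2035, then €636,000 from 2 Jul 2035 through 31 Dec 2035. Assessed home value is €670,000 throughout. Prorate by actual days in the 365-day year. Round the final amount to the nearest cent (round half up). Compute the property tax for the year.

€8,388.12

1 Jan – 15 Feb 2035: 46 days, exemption €385,000 → (€670,000 − €385,000) × 3.55% × 46/365 = €1,275.0822
16 Feb – 1 Jul 2035: 136 days, exemption €178,000 → (€670,000 − €178,000) × 3.55% × 136/365 = €6,507.8795
2 Jul – 31 Dec 2035: 183 days, exemption €636,000 → (€670,000 − €636,000) × 3.55% × 183/365 = €605.1534
Total = €8,388.1151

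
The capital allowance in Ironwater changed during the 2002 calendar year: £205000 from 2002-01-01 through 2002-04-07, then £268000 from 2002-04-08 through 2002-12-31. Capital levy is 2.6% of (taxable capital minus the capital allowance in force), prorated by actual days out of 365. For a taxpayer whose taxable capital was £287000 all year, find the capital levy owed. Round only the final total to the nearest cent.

£929.30

2002-01-01 to 2002-04-07: 97 days, exemption £205000 → (£287000 − £205000) × 2.6% × 97/365 = £566.5863
2002-04-08 to 2002-12-31: 268 days, exemption £268000 → (£287000 − £268000) × 2.6% × 268/365 = £362.7178
Total = £929.3041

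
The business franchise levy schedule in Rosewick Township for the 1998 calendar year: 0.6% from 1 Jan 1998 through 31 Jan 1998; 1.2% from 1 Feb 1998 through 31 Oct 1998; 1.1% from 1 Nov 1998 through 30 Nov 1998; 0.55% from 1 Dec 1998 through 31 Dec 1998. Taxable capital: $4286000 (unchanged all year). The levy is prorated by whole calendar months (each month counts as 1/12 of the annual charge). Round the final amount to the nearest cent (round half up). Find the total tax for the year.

1 Jan – 31 Jan 1998: 1 month at 0.6% → $4286000 × 0.6% × 1/12 = $2143.0000
1 Feb – 31 Oct 1998: 9 months at 1.2% → $4286000 × 1.2% × 9/12 = $38574.0000
1 Nov – 30 Nov 1998: 1 month at 1.1% → $4286000 × 1.1% × 1/12 = $3928.8333
1 Dec – 31 Dec 1998: 1 month at 0.55% → $4286000 × 0.55% × 1/12 = $1964.4167
Total = $46610.2500

$46610.25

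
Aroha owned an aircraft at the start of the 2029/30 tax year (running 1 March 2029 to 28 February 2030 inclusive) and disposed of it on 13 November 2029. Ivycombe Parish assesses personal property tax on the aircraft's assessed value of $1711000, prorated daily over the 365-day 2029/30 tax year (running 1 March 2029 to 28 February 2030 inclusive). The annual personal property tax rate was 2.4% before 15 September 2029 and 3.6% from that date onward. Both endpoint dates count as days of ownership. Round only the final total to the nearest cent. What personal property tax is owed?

$32401.18

1 March – 14 September 2029: 198 days at 2.4% → $1711000 × 2.4% × 198/365 = $22275.8137
15 September – 13 November 2029: 60 days at 3.6% → $1711000 × 3.6% × 60/365 = $10125.3699
Total = $32401.1836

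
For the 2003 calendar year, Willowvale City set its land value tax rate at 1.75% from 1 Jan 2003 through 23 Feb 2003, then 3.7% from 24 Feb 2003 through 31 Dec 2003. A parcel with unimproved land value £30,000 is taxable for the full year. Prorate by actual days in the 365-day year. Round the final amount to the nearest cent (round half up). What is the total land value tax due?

£1,023.45

1 Jan – 23 Feb 2003: 54 days at 1.75% → £30,000 × 1.75% × 54/365 = £77.6712
24 Feb – 31 Dec 2003: 311 days at 3.7% → £30,000 × 3.7% × 311/365 = £945.7808
Total = £1,023.4521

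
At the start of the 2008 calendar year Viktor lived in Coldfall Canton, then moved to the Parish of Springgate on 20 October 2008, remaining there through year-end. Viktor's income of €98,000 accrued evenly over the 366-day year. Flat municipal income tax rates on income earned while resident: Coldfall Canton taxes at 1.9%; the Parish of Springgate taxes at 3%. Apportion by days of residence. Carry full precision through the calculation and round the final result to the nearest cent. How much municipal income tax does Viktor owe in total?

€2,077.01

Coldfall Canton, 1 January – 19 October 2008: 293 days → €98,000 × 1.9% × 293/366 = €1,490.6175
The Parish of Springgate, 20 October – 31 December 2008: 73 days → €98,000 × 3% × 73/366 = €586.3934
Total = €2,077.0109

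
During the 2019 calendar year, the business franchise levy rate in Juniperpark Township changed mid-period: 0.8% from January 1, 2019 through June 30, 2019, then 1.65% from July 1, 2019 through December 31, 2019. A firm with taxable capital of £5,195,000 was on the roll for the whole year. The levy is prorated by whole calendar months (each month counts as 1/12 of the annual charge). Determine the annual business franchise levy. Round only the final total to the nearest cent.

January 1 – June 30, 2019: 6 months at 0.8% → £5,195,000 × 0.8% × 6/12 = £20,780.0000
July 1 – December 31, 2019: 6 months at 1.65% → £5,195,000 × 1.65% × 6/12 = £42,858.7500
Total = £63,638.7500

£63,638.75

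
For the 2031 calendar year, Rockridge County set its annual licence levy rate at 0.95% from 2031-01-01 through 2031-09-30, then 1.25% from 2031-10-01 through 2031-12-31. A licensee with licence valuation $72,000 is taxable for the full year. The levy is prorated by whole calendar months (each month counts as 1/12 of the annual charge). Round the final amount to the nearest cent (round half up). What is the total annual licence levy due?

2031-01-01 to 2031-09-30: 9 months at 0.95% → $72,000 × 0.95% × 9/12 = $513.0000
2031-10-01 to 2031-12-31: 3 months at 1.25% → $72,000 × 1.25% × 3/12 = $225.0000
Total = $738.0000

$738.00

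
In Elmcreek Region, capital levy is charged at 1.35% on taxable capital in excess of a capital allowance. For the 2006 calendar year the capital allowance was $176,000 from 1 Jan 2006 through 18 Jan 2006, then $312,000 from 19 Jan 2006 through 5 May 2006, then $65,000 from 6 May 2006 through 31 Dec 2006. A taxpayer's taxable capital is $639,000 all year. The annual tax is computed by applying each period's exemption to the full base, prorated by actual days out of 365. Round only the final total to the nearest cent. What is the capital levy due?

$6,697.59

1 Jan – 18 Jan 2006: 18 days, exemption $176,000 → ($639,000 − $176,000) × 1.35% × 18/365 = $308.2438
19 Jan – 5 May 2006: 107 days, exemption $312,000 → ($639,000 − $312,000) × 1.35% × 107/365 = $1,294.1137
6 May – 31 Dec 2006: 240 days, exemption $65,000 → ($639,000 − $65,000) × 1.35% × 240/365 = $5,095.2329
Total = $6,697.5904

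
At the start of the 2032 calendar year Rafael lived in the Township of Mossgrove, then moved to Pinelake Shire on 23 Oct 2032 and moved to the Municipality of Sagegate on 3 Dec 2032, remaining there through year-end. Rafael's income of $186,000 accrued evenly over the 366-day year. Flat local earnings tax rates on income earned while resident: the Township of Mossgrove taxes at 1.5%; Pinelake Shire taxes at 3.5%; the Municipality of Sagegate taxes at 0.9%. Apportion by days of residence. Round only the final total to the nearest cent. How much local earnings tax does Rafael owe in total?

$3,118.30

The Township of Mossgrove, 1 Jan – 22 Oct 2032: 296 days → $186,000 × 1.5% × 296/366 = $2,256.3934
Pinelake Shire, 23 Oct – 2 Dec 2032: 41 days → $186,000 × 3.5% × 41/366 = $729.2623
The Municipality of Sagegate, 3 Dec – 31 Dec 2032: 29 days → $186,000 × 0.9% × 29/366 = $132.6393
Total = $3,118.2951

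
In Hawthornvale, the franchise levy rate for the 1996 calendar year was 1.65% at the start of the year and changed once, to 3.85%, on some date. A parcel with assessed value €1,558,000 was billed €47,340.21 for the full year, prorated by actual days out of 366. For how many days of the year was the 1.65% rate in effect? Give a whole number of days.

135 days

Let d = days at the first rate; then 366 − d days at the second rate.
€1,558,000 × [1.65%·d + 3.85%·(366−d)] / 366 = €47,340.21
Solving gives d = 135, so the new rate took effect on 15 May 1996.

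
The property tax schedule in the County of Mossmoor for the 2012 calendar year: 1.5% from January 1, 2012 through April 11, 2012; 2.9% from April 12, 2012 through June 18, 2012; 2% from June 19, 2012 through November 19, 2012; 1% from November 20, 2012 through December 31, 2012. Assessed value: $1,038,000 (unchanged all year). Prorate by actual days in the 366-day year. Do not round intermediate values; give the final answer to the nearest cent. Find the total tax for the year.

January 1 – April 11, 2012: 102 days at 1.5% → $1,038,000 × 1.5% × 102/366 = $4,339.1803
April 12 – June 18, 2012: 68 days at 2.9% → $1,038,000 × 2.9% × 68/366 = $5,592.7213
June 19 – November 19, 2012: 154 days at 2% → $1,038,000 × 2% × 154/366 = $8,735.0820
November 20 – December 31, 2012: 42 days at 1% → $1,038,000 × 1% × 42/366 = $1,191.1475
Total = $19,858.1311

$19,858.13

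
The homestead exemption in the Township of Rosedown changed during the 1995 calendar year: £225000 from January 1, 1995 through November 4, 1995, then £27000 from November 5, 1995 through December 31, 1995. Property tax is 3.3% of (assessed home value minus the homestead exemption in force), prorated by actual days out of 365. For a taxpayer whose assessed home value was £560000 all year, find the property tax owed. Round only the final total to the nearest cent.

January 1 – November 4, 1995: 308 days, exemption £225000 → (£560000 − £225000) × 3.3% × 308/365 = £9328.6027
November 5 – December 31, 1995: 57 days, exemption £27000 → (£560000 − £27000) × 3.3% × 57/365 = £2746.7753
Total = £12075.3781

£12075.38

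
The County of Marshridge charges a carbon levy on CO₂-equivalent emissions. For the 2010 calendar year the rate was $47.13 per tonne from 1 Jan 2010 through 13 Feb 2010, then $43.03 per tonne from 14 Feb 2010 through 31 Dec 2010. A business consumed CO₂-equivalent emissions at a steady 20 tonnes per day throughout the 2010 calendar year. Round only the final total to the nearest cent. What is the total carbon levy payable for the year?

1 Jan – 13 Feb 2010: 44 days × 20 tonnes/day = 880 tonnes at $47.13/tonne → $41,474.40
14 Feb – 31 Dec 2010: 321 days × 20 tonnes/day = 6,420 tonnes at $43.03/tonne → $276,252.60

$317,727.00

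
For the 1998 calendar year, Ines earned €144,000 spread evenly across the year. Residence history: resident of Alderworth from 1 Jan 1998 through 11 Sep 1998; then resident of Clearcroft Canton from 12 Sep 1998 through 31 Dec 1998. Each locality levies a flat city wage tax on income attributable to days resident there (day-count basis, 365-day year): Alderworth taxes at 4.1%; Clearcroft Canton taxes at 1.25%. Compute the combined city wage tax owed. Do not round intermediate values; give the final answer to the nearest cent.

€4,655.93

Alderworth, 1 Jan – 11 Sep 1998: 254 days → €144,000 × 4.1% × 254/365 = €4,108.5370
Clearcroft Canton, 12 Sep – 31 Dec 1998: 111 days → €144,000 × 1.25% × 111/365 = €547.3973
Total = €4,655.9342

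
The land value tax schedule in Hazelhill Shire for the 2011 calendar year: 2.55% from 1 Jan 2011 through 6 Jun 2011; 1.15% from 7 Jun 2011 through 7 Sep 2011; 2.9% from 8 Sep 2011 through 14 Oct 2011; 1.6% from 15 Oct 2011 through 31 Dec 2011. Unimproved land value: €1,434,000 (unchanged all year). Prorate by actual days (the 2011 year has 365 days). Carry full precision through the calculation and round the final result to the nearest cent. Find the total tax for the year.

1 Jan – 6 Jun 2011: 157 days at 2.55% → €1,434,000 × 2.55% × 157/365 = €15,728.8192
7 Jun – 7 Sep 2011: 93 days at 1.15% → €1,434,000 × 1.15% × 93/365 = €4,201.8164
8 Sep – 14 Oct 2011: 37 days at 2.9% → €1,434,000 × 2.9% × 37/365 = €4,215.5671
15 Oct – 31 Dec 2011: 78 days at 1.6% → €1,434,000 × 1.6% × 78/365 = €4,903.1014
Total = €29,049.3041

€29,049.30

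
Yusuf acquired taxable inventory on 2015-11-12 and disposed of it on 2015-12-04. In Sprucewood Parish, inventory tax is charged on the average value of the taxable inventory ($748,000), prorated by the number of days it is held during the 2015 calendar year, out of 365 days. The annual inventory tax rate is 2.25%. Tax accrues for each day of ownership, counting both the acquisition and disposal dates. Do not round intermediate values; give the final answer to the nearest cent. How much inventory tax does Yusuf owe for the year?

$1,060.52

Days held (2015-11-12 to 2015-12-04): 23 out of 365
Tax = $748,000 × 2.25% × 23/365 = $1,060.5205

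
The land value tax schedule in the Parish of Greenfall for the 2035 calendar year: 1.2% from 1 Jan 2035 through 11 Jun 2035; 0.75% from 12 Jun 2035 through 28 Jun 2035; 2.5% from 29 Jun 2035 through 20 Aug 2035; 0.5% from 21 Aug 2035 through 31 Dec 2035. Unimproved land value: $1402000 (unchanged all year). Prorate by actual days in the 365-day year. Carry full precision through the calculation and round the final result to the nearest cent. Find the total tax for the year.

$15600.61

1 Jan – 11 Jun 2035: 162 days at 1.2% → $1402000 × 1.2% × 162/365 = $7467.0904
12 Jun – 28 Jun 2035: 17 days at 0.75% → $1402000 × 0.75% × 17/365 = $489.7397
29 Jun – 20 Aug 2035: 53 days at 2.5% → $1402000 × 2.5% × 53/365 = $5089.4521
21 Aug – 31 Dec 2035: 133 days at 0.5% → $1402000 × 0.5% × 133/365 = $2554.3288
Total = $15600.6110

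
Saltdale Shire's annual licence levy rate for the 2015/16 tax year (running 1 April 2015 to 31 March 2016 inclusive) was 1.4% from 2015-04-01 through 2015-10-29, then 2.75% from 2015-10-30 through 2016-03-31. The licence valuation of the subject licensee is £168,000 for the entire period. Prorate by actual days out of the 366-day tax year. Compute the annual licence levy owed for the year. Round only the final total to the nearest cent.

2015-04-01 to 2015-10-29: 212 days at 1.4% → £168,000 × 1.4% × 212/366 = £1,362.3607
2015-10-30 to 2016-03-31: 154 days at 2.75% → £168,000 × 2.75% × 154/366 = £1,943.9344
Total = £3,306.2951

£3,306.30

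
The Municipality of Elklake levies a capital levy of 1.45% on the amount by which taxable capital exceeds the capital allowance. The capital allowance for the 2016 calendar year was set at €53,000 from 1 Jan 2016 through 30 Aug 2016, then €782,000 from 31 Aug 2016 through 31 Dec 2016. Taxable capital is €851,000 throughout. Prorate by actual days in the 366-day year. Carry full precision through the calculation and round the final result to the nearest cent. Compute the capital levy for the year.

1 Jan – 30 Aug 2016: 243 days, exemption €53,000 → (€851,000 − €53,000) × 1.45% × 243/366 = €7,682.3852
31 Aug – 31 Dec 2016: 123 days, exemption €782,000 → (€851,000 − €782,000) × 1.45% × 123/366 = €336.2336
Total = €8,018.6189

€8,018.62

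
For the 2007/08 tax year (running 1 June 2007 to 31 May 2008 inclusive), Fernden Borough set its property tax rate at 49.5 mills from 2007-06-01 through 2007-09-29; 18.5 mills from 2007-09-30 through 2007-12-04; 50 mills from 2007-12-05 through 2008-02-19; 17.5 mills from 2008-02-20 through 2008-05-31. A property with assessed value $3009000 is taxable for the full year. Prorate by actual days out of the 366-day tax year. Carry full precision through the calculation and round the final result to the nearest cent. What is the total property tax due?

$105606.86

2007-06-01 to 2007-09-29: 121 days at 49.5 mills → $3009000 × 4.95% × 121/366 = $49241.5451
2007-09-30 to 2007-12-04: 66 days at 18.5 mills → $3009000 × 1.85% × 66/366 = $10038.2213
2007-12-05 to 2008-02-19: 77 days at 50 mills → $3009000 × 5% × 77/366 = $31652.0492
2008-02-20 to 2008-05-31: 102 days at 17.5 mills → $3009000 × 1.75% × 102/366 = $14675.0410
Total = $105606.8566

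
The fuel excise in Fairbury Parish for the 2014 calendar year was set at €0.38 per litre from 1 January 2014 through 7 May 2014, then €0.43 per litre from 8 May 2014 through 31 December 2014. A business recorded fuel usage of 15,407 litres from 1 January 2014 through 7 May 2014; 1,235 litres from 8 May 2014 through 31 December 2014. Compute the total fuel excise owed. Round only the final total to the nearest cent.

€6385.71

1 January – 7 May 2014: 15,407 litres at €0.38/litre → €5854.66
8 May – 31 December 2014: 1,235 litres at €0.43/litre → €531.05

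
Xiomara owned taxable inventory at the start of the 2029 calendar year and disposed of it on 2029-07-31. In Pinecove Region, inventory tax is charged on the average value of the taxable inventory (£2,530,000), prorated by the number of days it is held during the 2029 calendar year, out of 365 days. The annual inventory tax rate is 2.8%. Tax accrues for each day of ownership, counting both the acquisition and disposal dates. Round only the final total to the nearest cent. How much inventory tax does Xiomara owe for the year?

Days held (2029-01-01 to 2029-07-31): 212 out of 365
Tax = £2,530,000 × 2.8% × 212/365 = £41,145.4247

£41,145.42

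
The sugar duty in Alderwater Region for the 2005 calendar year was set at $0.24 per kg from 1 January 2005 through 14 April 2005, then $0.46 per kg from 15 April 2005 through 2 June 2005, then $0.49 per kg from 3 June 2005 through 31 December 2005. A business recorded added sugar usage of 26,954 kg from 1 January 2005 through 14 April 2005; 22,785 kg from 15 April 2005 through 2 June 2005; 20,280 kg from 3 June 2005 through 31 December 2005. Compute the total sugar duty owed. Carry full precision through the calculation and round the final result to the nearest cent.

1 January – 14 April 2005: 26,954 kg at $0.24/kg → $6468.96
15 April – 2 June 2005: 22,785 kg at $0.46/kg → $10481.10
3 June – 31 December 2005: 20,280 kg at $0.49/kg → $9937.20

$26887.26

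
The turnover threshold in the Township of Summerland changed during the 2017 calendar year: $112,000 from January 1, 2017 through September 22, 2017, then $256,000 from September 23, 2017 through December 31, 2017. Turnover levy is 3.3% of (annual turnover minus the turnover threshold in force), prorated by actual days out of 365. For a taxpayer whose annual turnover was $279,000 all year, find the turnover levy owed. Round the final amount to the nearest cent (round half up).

January 1 – September 22, 2017: 265 days, exemption $112,000 → ($279,000 − $112,000) × 3.3% × 265/365 = $4,001.1370
September 23 – December 31, 2017: 100 days, exemption $256,000 → ($279,000 − $256,000) × 3.3% × 100/365 = $207.9452
Total = $4,209.0822

$4,209.08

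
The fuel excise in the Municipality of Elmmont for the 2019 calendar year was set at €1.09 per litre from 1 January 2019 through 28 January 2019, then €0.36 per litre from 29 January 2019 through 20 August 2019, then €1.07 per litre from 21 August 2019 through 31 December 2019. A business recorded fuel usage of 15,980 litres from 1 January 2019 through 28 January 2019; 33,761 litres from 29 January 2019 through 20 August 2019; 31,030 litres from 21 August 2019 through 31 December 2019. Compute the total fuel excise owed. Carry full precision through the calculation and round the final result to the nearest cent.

1 January – 28 January 2019: 15,980 litres at €1.09/litre → €17,418.20
29 January – 20 August 2019: 33,761 litres at €0.36/litre → €12,153.96
21 August – 31 December 2019: 31,030 litres at €1.07/litre → €33,202.10

€62,774.26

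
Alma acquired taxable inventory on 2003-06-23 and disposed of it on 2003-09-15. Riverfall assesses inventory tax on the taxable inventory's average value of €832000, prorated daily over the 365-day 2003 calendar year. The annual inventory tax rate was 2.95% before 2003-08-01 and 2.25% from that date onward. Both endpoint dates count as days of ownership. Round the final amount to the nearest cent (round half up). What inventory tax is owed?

€4981.74

2003-06-23 to 2003-07-31: 39 days at 2.95% → €832000 × 2.95% × 39/365 = €2622.5096
2003-08-01 to 2003-09-15: 46 days at 2.25% → €832000 × 2.25% × 46/365 = €2359.2329
Total = €4981.7425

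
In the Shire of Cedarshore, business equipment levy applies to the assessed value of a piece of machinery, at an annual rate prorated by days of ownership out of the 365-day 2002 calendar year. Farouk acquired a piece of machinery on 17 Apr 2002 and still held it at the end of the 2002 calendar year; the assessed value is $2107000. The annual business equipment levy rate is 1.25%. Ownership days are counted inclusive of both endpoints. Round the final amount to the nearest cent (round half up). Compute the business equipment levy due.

$18688.80

Days held (17 Apr – 31 Dec 2002): 259 out of 365
Tax = $2107000 × 1.25% × 259/365 = $18688.8014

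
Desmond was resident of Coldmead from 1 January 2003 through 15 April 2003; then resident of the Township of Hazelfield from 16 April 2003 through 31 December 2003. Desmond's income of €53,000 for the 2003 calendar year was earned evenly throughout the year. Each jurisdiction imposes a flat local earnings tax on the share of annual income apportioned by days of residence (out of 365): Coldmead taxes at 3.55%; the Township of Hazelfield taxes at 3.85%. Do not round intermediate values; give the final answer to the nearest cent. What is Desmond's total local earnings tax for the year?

€1,994.76

Coldmead, 1 January – 15 April 2003: 105 days → €53,000 × 3.55% × 105/365 = €541.2534
The Township of Hazelfield, 16 April – 31 December 2003: 260 days → €53,000 × 3.85% × 260/365 = €1,453.5068
Total = €1,994.7603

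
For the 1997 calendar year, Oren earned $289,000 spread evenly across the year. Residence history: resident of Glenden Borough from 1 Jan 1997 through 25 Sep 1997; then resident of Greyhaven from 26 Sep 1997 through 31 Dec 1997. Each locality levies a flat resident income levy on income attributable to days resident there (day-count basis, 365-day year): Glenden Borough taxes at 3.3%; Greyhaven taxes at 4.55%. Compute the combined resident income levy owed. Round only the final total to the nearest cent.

Glenden Borough, 1 Jan – 25 Sep 1997: 268 days → $289,000 × 3.3% × 268/365 = $7,002.5096
Greyhaven, 26 Sep – 31 Dec 1997: 97 days → $289,000 × 4.55% × 97/365 = $3,494.5247
Total = $10,497.0342

$10,497.03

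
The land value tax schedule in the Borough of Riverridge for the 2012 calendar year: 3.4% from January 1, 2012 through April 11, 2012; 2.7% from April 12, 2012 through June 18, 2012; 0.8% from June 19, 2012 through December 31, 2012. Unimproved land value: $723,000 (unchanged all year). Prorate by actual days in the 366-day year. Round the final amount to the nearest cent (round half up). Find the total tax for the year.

January 1 – April 11, 2012: 102 days at 3.4% → $723,000 × 3.4% × 102/366 = $6,850.7213
April 12 – June 18, 2012: 68 days at 2.7% → $723,000 × 2.7% × 68/366 = $3,626.8525
June 19 – December 31, 2012: 196 days at 0.8% → $723,000 × 0.8% × 196/366 = $3,097.4426
Total = $13,575.0164

$13,575.02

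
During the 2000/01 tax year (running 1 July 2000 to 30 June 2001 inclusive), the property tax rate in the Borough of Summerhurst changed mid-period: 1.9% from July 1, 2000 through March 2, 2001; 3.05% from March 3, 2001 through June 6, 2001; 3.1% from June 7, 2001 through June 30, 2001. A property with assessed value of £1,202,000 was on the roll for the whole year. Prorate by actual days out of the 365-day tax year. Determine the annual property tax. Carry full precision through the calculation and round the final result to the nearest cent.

July 1, 2000 – March 2, 2001: 245 days at 1.9% → £1,202,000 × 1.9% × 245/365 = £15,329.6164
March 3 – June 6, 2001: 96 days at 3.05% → £1,202,000 × 3.05% × 96/365 = £9,642.3452
June 7 – June 30, 2001: 24 days at 3.1% → £1,202,000 × 3.1% × 24/365 = £2,450.1041
Total = £27,422.0658

£27,422.07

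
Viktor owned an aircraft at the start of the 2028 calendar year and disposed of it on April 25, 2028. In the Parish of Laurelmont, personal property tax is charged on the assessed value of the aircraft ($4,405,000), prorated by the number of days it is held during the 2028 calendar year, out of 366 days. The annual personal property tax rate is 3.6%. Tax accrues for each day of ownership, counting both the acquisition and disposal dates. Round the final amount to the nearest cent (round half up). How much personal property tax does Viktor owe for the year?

Days held (January 1 – April 25, 2028): 116 out of 366
Tax = $4,405,000 × 3.6% × 116/366 = $50,260.3279

$50,260.33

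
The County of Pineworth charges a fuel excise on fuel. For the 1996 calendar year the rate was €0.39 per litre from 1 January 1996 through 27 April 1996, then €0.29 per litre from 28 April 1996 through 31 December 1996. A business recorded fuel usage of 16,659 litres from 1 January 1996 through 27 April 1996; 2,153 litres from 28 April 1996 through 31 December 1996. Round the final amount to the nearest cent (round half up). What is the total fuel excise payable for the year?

€7,121.38

1 January – 27 April 1996: 16,659 litres at €0.39/litre → €6,497.01
28 April – 31 December 1996: 2,153 litres at €0.29/litre → €624.37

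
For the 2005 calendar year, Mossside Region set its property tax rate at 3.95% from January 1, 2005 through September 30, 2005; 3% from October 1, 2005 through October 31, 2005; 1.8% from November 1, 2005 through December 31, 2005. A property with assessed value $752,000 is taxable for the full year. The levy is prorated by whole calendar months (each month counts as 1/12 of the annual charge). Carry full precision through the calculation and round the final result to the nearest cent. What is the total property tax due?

January 1 – September 30, 2005: 9 months at 3.95% → $752,000 × 3.95% × 9/12 = $22,278.0000
October 1 – October 31, 2005: 1 month at 3% → $752,000 × 3% × 1/12 = $1,880.0000
November 1 – December 31, 2005: 2 months at 1.8% → $752,000 × 1.8% × 2/12 = $2,256.0000
Total = $26,414.0000

$26,414.00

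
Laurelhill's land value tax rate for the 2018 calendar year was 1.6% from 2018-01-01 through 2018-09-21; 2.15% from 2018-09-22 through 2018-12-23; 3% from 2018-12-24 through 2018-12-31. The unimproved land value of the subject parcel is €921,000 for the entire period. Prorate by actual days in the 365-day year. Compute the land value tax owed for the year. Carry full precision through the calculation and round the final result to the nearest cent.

2018-01-01 to 2018-09-21: 264 days at 1.6% → €921,000 × 1.6% × 264/365 = €10,658.3671
2018-09-22 to 2018-12-23: 93 days at 2.15% → €921,000 × 2.15% × 93/365 = €5,045.3137
2018-12-24 to 2018-12-31: 8 days at 3% → €921,000 × 3% × 8/365 = €605.5890
Total = €16,309.2699

€16,309.27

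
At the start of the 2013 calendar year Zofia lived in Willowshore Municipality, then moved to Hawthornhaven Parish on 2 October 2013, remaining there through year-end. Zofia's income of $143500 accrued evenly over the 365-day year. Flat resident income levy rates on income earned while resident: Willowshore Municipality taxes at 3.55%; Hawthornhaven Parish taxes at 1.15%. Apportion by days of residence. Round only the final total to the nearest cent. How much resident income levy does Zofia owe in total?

$4235.61

Willowshore Municipality, 1 January – 1 October 2013: 274 days → $143500 × 3.55% × 274/365 = $3824.1767
Hawthornhaven Parish, 2 October – 31 December 2013: 91 days → $143500 × 1.15% × 91/365 = $411.4322
Total = $4235.6089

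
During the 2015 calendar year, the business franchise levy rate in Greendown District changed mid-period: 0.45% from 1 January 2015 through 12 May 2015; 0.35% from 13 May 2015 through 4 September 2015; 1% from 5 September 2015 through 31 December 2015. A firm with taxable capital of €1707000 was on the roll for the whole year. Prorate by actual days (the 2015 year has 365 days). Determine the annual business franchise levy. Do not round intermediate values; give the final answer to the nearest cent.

€10178.86

1 January – 12 May 2015: 132 days at 0.45% → €1707000 × 0.45% × 132/365 = €2777.9671
13 May – 4 September 2015: 115 days at 0.35% → €1707000 × 0.35% × 115/365 = €1882.3767
5 September – 31 December 2015: 118 days at 1% → €1707000 × 1% × 118/365 = €5518.5205
Total = €10178.8644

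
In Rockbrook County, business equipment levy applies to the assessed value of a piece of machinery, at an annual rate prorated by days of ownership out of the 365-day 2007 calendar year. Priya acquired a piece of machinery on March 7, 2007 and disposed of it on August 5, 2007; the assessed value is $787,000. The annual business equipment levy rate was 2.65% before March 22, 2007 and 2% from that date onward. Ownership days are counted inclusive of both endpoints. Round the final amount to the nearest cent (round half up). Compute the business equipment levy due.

$6,764.97

March 7 – March 21, 2007: 15 days at 2.65% → $787,000 × 2.65% × 15/365 = $857.0753
March 22 – August 5, 2007: 137 days at 2% → $787,000 × 2% × 137/365 = $5,907.8904
Total = $6,764.9658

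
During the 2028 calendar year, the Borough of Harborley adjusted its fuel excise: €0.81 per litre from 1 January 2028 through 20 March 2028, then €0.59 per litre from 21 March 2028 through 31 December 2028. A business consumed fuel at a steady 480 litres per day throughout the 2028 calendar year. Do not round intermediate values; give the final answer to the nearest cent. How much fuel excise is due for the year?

1 January – 20 March 2028: 80 days × 480 litres/day = 38,400 litres at €0.81/litre → €31104.00
21 March – 31 December 2028: 286 days × 480 litres/day = 137,280 litres at €0.59/litre → €80995.20

€112099.20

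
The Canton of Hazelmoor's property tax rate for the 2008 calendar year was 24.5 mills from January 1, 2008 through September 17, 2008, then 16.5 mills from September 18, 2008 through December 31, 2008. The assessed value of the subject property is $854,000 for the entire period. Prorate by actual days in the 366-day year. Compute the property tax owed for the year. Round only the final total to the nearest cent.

January 1 – September 17, 2008: 261 days at 24.5 mills → $854,000 × 2.45% × 261/366 = $14,920.5000
September 18 – December 31, 2008: 105 days at 16.5 mills → $854,000 × 1.65% × 105/366 = $4,042.5000
Total = $18,963.0000

$18,963.00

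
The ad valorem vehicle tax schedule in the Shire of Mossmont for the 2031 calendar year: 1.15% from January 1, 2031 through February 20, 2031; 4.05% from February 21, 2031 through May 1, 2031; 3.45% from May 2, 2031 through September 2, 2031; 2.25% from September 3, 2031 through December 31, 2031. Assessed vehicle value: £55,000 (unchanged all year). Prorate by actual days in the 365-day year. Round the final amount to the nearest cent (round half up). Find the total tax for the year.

£1,567.05

January 1 – February 20, 2031: 51 days at 1.15% → £55,000 × 1.15% × 51/365 = £88.3767
February 21 – May 1, 2031: 70 days at 4.05% → £55,000 × 4.05% × 70/365 = £427.1918
May 2 – September 2, 2031: 124 days at 3.45% → £55,000 × 3.45% × 124/365 = £644.6301
September 3 – December 31, 2031: 120 days at 2.25% → £55,000 × 2.25% × 120/365 = £406.8493
Total = £1,567.0479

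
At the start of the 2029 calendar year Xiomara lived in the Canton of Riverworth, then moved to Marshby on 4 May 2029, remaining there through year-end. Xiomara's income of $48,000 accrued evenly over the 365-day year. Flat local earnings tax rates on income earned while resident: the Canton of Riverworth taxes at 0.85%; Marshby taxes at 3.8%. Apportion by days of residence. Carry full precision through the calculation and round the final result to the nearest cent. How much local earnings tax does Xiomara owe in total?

$1,346.83

The Canton of Riverworth, 1 Jan – 3 May 2029: 123 days → $48,000 × 0.85% × 123/365 = $137.4904
Marshby, 4 May – 31 Dec 2029: 242 days → $48,000 × 3.8% × 242/365 = $1,209.3370
Total = $1,346.8274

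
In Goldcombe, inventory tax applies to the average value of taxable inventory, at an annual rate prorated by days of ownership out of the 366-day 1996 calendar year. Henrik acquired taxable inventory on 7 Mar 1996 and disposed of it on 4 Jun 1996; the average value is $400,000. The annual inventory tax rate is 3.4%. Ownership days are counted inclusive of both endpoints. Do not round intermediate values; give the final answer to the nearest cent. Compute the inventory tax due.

$3,344.26

Days held (7 Mar – 4 Jun 1996): 90 out of 366
Tax = $400,000 × 3.4% × 90/366 = $3,344.2623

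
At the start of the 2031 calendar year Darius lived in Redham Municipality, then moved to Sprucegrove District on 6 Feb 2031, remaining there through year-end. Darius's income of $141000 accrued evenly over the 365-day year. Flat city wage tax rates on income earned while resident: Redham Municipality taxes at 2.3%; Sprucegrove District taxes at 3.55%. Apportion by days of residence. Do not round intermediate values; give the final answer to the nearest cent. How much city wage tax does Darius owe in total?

Redham Municipality, 1 Jan – 5 Feb 2031: 36 days → $141000 × 2.3% × 36/365 = $319.8575
Sprucegrove District, 6 Feb – 31 Dec 2031: 329 days → $141000 × 3.55% × 329/365 = $4511.8068
Total = $4831.6644

$4831.66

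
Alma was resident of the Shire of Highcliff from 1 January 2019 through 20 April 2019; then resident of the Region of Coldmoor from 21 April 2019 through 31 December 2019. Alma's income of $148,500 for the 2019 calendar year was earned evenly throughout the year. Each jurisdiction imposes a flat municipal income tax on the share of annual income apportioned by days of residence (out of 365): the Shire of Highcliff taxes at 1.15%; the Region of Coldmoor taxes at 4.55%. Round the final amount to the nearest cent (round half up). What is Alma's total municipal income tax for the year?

The Shire of Highcliff, 1 January – 20 April 2019: 110 days → $148,500 × 1.15% × 110/365 = $514.6644
The Region of Coldmoor, 21 April – 31 December 2019: 255 days → $148,500 × 4.55% × 255/365 = $4,720.4692
Total = $5,235.1336

$5,235.13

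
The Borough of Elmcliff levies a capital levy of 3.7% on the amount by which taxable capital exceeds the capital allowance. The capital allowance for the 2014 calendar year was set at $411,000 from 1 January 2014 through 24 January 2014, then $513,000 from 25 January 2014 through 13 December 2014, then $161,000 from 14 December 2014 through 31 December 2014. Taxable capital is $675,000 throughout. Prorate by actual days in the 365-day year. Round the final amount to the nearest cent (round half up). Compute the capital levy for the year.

1 January – 24 January 2014: 24 days, exemption $411,000 → ($675,000 − $411,000) × 3.7% × 24/365 = $642.2795
25 January – 13 December 2014: 323 days, exemption $513,000 → ($675,000 − $513,000) × 3.7% × 323/365 = $5,304.2795
14 December – 31 December 2014: 18 days, exemption $161,000 → ($675,000 − $161,000) × 3.7% × 18/365 = $937.8740
Total = $6,884.4329

$6,884.43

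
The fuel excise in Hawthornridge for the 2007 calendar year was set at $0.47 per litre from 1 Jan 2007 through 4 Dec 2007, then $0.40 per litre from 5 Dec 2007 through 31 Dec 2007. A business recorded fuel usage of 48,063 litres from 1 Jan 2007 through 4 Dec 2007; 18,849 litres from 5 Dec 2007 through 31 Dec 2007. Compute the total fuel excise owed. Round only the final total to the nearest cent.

$30,129.21

1 Jan – 4 Dec 2007: 48,063 litres at $0.47/litre → $22,589.61
5 Dec – 31 Dec 2007: 18,849 litres at $0.40/litre → $7,539.60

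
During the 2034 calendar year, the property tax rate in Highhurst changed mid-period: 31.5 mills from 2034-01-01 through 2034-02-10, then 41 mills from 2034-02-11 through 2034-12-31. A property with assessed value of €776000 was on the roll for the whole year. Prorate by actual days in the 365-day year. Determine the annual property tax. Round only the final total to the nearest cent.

€30987.91

2034-01-01 to 2034-02-10: 41 days at 31.5 mills → €776000 × 3.15% × 41/365 = €2745.7644
2034-02-11 to 2034-12-31: 324 days at 41 mills → €776000 × 4.1% × 324/365 = €28242.1479
Total = €30987.9123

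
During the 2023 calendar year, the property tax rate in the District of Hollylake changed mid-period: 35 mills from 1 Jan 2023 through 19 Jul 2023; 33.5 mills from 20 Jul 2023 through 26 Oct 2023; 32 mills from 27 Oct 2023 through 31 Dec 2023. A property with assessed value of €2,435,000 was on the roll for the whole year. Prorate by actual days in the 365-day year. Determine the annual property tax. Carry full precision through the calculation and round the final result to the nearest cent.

€82,913.42

1 Jan – 19 Jul 2023: 200 days at 35 mills → €2,435,000 × 3.5% × 200/365 = €46,698.6301
20 Jul – 26 Oct 2023: 99 days at 33.5 mills → €2,435,000 × 3.35% × 99/365 = €22,125.1438
27 Oct – 31 Dec 2023: 66 days at 32 mills → €2,435,000 × 3.2% × 66/365 = €14,089.6438
Total = €82,913.4178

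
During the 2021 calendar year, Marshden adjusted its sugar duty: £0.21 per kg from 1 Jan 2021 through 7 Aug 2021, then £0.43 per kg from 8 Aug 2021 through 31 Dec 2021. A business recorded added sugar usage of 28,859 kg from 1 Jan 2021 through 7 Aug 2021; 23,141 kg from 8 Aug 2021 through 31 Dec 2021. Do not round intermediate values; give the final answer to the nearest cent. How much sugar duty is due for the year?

1 Jan – 7 Aug 2021: 28,859 kg at £0.21/kg → £6,060.39
8 Aug – 31 Dec 2021: 23,141 kg at £0.43/kg → £9,950.63

£16,011.02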